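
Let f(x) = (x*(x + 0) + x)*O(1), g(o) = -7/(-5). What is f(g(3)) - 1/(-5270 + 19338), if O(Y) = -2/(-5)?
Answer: 2363299/1758500 ≈ 1.3439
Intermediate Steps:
g(o) = 7/5 (g(o) = -7*(-⅕) = 7/5)
O(Y) = ⅖ (O(Y) = -2*(-⅕) = ⅖)
f(x) = 2*x/5 + 2*x²/5 (f(x) = (x*(x + 0) + x)*(⅖) = (x*x + x)*(⅖) = (x² + x)*(⅖) = (x + x²)*(⅖) = 2*x/5 + 2*x²/5)
f(g(3)) - 1/(-5270 + 19338) = (⅖)*(7/5)*(1 + 7/5) - 1/(-5270 + 19338) = (⅖)*(7/5)*(12/5) - 1/14068 = 168/125 - 1*1/14068 = 168/125 - 1/14068 = 2363299/1758500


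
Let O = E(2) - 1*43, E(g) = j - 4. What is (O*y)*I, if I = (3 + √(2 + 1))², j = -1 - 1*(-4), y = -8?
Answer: 4224 + 2112*√3 ≈ 7882.1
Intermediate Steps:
j = 3 (j = -1 + 4 = 3)
E(g) = -1 (E(g) = 3 - 4 = -1)
I = (3 + √3)² ≈ 22.392
O = -44 (O = -1 - 1*43 = -1 - 43 = -44)
(O*y)*I = (-44*(-8))*(3 + √3)² = 352*(3 + √3)²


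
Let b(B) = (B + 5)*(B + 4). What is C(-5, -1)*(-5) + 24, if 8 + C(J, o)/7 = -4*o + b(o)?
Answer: -256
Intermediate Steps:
b(B) = (4 + B)*(5 + B) (b(B) = (5 + B)*(4 + B) = (4 + B)*(5 + B))
C(J, o) = 84 + 7*o**2 + 35*o (C(J, o) = -56 + 7*(-4*o + (20 + o**2 + 9*o)) = -56 + 7*(20 + o**2 + 5*o) = -56 + (140 + 7*o**2 + 35*o) = 84 + 7*o**2 + 35*o)
C(-5, -1)*(-5) + 24 = (84 + 7*(-1)**2 + 35*(-1))*(-5) + 24 = (84 + 7*1 - 35)*(-5) + 24 = (84 + 7 - 35)*(-5) + 24 = 56*(-5) + 24 = -280 + 24 = -256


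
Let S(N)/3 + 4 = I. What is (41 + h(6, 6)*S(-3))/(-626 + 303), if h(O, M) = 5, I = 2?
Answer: -11/323 ≈ -0.034056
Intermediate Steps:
S(N) = -6 (S(N) = -12 + 3*2 = -12 + 6 = -6)
(41 + h(6, 6)*S(-3))/(-626 + 303) = (41 + 5*(-6))/(-626 + 303) = (41 - 30)/(-323) = -1/323*11 = -11/323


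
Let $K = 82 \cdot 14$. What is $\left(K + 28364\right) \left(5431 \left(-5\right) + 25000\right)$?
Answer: $-63598360$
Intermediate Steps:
$K = 1148$
$\left(K + 28364\right) \left(5431 \left(-5\right) + 25000\right) = \left(1148 + 28364\right) \left(5431 \left(-5\right) + 25000\right) = 29512 \left(-27155 + 25000\right) = 29512 \left(-2155\right) = -63598360$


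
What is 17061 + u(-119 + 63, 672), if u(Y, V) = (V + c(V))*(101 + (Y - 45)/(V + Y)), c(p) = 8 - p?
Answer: 1375812/77 ≈ 17868.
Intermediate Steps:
u(Y, V) = 808 + 8*(-45 + Y)/(V + Y) (u(Y, V) = (V + (8 - V))*(101 + (Y - 45)/(V + Y)) = 8*(101 + (-45 + Y)/(V + Y)) = 808 + 8*(-45 + Y)/(V + Y))
17061 + u(-119 + 63, 672) = 17061 + 8*(-45 + 101*672 + 102*(-119 + 63))/(672 + (-119 + 63)) = 17061 + 8*(-45 + 67872 + 102*(-56))/(672 - 56) = 17061 + 8*(-45 + 67872 - 5712)/616 = 17061 + 8*(1/616)*62115 = 17061 + 62115/77 = 1375812/77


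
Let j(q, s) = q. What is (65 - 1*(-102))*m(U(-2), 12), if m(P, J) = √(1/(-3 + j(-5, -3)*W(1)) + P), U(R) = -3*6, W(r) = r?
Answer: 167*I*√290/4 ≈ 710.98*I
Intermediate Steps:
U(R) = -18
m(P, J) = √(-⅛ + P) (m(P, J) = √(1/(-3 - 5*1) + P) = √(1/(-3 - 5) + P) = √(1/(-8) + P) = √(-⅛ + P))
(65 - 1*(-102))*m(U(-2), 12) = (65 - 1*(-102))*(√(-2 + 16*(-18))/4) = (65 + 102)*(√(-2 - 288)/4) = 167*(√(-290)/4) = 167*((I*√290)/4) = 167*(I*√290/4) = 167*I*√290/4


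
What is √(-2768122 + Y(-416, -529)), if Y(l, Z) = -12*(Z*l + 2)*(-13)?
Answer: 7*√644126 ≈ 5618.0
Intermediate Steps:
Y(l, Z) = 312 + 156*Z*l (Y(l, Z) = -12*(2 + Z*l)*(-13) = (-24 - 12*Z*l)*(-13) = 312 + 156*Z*l)
√(-2768122 + Y(-416, -529)) = √(-2768122 + (312 + 156*(-529)*(-416))) = √(-2768122 + (312 + 34329984)) = √(-2768122 + 34330296) = √31562174 = 7*√644126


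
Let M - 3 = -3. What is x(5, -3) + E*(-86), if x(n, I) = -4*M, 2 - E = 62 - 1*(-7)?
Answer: 5762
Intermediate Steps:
M = 0 (M = 3 - 3 = 0)
E = -67 (E = 2 - (62 - 1*(-7)) = 2 - (62 + 7) = 2 - 1*69 = 2 - 69 = -67)
x(n, I) = 0 (x(n, I) = -4*0 = 0)
x(5, -3) + E*(-86) = 0 - 67*(-86) = 0 + 5762 = 5762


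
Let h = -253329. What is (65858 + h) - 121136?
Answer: -308607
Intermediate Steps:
(65858 + h) - 121136 = (65858 - 253329) - 121136 = -187471 - 121136 = -308607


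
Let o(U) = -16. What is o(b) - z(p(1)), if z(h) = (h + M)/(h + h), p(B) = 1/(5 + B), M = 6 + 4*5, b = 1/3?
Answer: -189/2 ≈ -94.500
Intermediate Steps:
b = ⅓ ≈ 0.33333
M = 26 (M = 6 + 20 = 26)
z(h) = (26 + h)/(2*h) (z(h) = (h + 26)/(h + h) = (26 + h)/((2*h)) = (26 + h)*(1/(2*h)) = (26 + h)/(2*h))
o(b) - z(p(1)) = -16 - (26 + 1/(5 + 1))/(2*(1/(5 + 1))) = -16 - (26 + 1/6)/(2*(1/6)) = -16 - (26 + ⅙)/(2*⅙) = -16 - 6*157/(2*6) = -16 - 1*157/2 = -16 - 157/2 = -189/2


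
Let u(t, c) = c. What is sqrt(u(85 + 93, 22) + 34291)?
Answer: sqrt(34313) ≈ 185.24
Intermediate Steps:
sqrt(u(85 + 93, 22) + 34291) = sqrt(22 + 34291) = sqrt(34313)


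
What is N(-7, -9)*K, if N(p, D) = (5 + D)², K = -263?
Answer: -4208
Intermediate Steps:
N(-7, -9)*K = (5 - 9)²*(-263) = (-4)²*(-263) = 16*(-263) = -4208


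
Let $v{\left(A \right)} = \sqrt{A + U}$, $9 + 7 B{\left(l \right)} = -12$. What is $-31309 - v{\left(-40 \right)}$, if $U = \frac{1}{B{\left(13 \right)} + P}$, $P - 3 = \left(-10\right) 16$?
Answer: $-31309 - \frac{i \sqrt{64010}}{40} \approx -31309.0 - 6.3251 i$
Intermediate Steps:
$B{\left(l \right)} = -3$ ($B{\left(l \right)} = - \frac{9}{7} + \frac{1}{7} \left(-12\right) = - \frac{9}{7} - \frac{12}{7} = -3$)
$P = -157$ ($P = 3 - 160 = -157$)
$U = - \frac{1}{160}$ ($U = \frac{1}{-3 - 157} = \frac{1}{-160} = - \frac{1}{160} \approx -0.00625$)
$v{\left(A \right)} = \sqrt{- \frac{1}{160} + A}$ ($v{\left(A \right)} = \sqrt{A - \frac{1}{160}} = \sqrt{- \frac{1}{160} + A}$)
$-31309 - v{\left(-40 \right)} = -31309 - \frac{\sqrt{-10 + 1600 \left(-40\right)}}{40} = -31309 - \frac{\sqrt{-10 - 64000}}{40} = -31309 - \frac{\sqrt{-64010}}{40} = -31309 - \frac{i \sqrt{64010}}{40}$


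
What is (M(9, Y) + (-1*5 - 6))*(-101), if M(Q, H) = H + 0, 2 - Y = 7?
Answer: 1616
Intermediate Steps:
Y = -5 (Y = 2 - 1*7 = 2 - 7 = -5)
M(Q, H) = H
(M(9, Y) + (-1*5 - 6))*(-101) = (-5 + (-1*5 - 6))*(-101) = (-5 + (-5 - 6))*(-101) = (-5 - 11)*(-101) = -16*(-101) = 1616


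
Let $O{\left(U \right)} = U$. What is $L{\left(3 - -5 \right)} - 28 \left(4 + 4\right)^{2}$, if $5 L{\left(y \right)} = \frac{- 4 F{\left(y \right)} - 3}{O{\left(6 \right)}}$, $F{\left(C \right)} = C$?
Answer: $- \frac{10759}{6} \approx -1793.2$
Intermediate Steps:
$L{\left(y \right)} = - \frac{1}{10} - \frac{2 y}{15}$ ($L{\left(y \right)} = \frac{\left(- 4 y - 3\right) \frac{1}{6}}{5} = \frac{\left(-3 - 4 y\right) \frac{1}{6}}{5} = \frac{- \frac{1}{2} - \frac{2 y}{3}}{5} = - \frac{1}{10} - \frac{2 y}{15}$)
$L{\left(3 - -5 \right)} - 28 \left(4 + 4\right)^{2} = \left(- \frac{1}{10} - \frac{2 \left(3 - -5\right)}{15}\right) - 28 \left(4 + 4\right)^{2} = \left(- \frac{1}{10} - \frac{2 \left(3 + 5\right)}{15}\right) - 28 \cdot 8^{2} = \left(- \frac{1}{10} - \frac{16}{15}\right) - 1792 = - \frac{7}{6} - 1792 = - \frac{10759}{6}$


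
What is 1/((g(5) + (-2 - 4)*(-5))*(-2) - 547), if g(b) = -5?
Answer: -1/597 ≈ -0.0016750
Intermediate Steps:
1/((g(5) + (-2 - 4)*(-5))*(-2) - 547) = 1/((-5 + (-2 - 4)*(-5))*(-2) - 547) = 1/((-5 - 6*(-5))*(-2) - 547) = 1/((-5 + 30)*(-2) - 547) = 1/(25*(-2) - 547) = 1/(-50 - 547) = 1/(-597) = -1/597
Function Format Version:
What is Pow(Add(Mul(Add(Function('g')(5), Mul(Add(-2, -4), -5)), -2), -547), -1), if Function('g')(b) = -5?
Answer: Rational(-1, 597) ≈ -0.0016750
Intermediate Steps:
Pow(Add(Mul(Add(Function('g')(5), Mul(Add(-2, -4), -5)), -2), -547), -1) = Pow(Add(Mul(Add(-5, Mul(Add(-2, -4), -5)), -2), -547), -1) = Pow(Add(Mul(Add(-5, Mul(-6, -5)), -2), -547), -1) = Pow(Add(Mul(Add(-5, 30), -2), -547), -1) = Pow(Add(Mul(25, -2), -547), -1) = Pow(Add(-50, -547), -1) = Pow(-597, -1) = Rational(-1, 597)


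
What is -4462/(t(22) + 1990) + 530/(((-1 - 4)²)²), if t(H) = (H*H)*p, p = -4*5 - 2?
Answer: 737749/541125 ≈ 1.3634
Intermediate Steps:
p = -22 (p = -20 - 2 = -22)
t(H) = -22*H² (t(H) = (H*H)*(-22) = H²*(-22) = -22*H²)
-4462/(t(22) + 1990) + 530/(((-1 - 4)²)²) = -4462/(-22*22² + 1990) + 530/(((-1 - 4)²)²) = -4462/(-22*484 + 1990) + 530/(((-5)²)²) = -4462/(-10648 + 1990) + 530/(25²) = -4462/(-8658) + 530/625 = -4462*(-1/8658) + 530*(1/625) = 2231/4329 + 106/125 = 737749/541125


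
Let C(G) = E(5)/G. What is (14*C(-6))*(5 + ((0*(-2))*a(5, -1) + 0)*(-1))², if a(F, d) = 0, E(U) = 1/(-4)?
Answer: 175/12 ≈ 14.583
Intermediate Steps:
E(U) = -¼
C(G) = -1/(4*G)
(14*C(-6))*(5 + ((0*(-2))*a(5, -1) + 0)*(-1))² = (14*(-¼/(-6)))*(5 + ((0*(-2))*0 + 0)*(-1))² = (14*(-¼*(-⅙)))*(5 + (0*0 + 0)*(-1))² = (14*(1/24))*(5 + (0 + 0)*(-1))² = 7*(5 + 0*(-1))²/12 = 7*(5 + 0)²/12 = (7/12)*5² = (7/12)*25 = 175/12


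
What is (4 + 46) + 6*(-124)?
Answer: -694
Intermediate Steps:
(4 + 46) + 6*(-124) = 50 - 744 = -694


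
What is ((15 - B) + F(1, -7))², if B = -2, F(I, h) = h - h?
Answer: 289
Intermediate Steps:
F(I, h) = 0
((15 - B) + F(1, -7))² = ((15 - 1*(-2)) + 0)² = ((15 + 2) + 0)² = (17 + 0)² = 17² = 289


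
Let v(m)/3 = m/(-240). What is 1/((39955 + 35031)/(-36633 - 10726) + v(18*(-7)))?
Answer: -1894360/15823 ≈ -119.72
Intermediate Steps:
v(m) = -m/80 (v(m) = 3*(m/(-240)) = 3*(m*(-1/240)) = 3*(-m/240) = -m/80)
1/((39955 + 35031)/(-36633 - 10726) + v(18*(-7))) = 1/((39955 + 35031)/(-36633 - 10726) - 9*(-7)/40) = 1/(74986/(-47359) - 1/80*(-126)) = 1/(74986*(-1/47359) + 63/40) = 1/(-74986/47359 + 63/40) = 1/(-15823/1894360) = -1894360/15823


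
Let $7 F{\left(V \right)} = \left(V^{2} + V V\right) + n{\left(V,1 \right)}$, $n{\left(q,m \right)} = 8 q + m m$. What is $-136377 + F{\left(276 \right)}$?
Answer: $- \frac{800078}{7} \approx -1.143 \cdot 10^{5}$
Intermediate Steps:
$n{\left(q,m \right)} = m^{2} + 8 q$ ($n{\left(q,m \right)} = 8 q + m^{2} = m^{2} + 8 q$)
$F{\left(V \right)} = \frac{1}{7} + \frac{2 V^{2}}{7} + \frac{8 V}{7}$ ($F{\left(V \right)} = \frac{\left(V^{2} + V V\right) + \left(1^{2} + 8 V\right)}{7} = \frac{\left(V^{2} + V^{2}\right) + \left(1 + 8 V\right)}{7} = \frac{2 V^{2} + \left(1 + 8 V\right)}{7} = \frac{1 + 2 V^{2} + 8 V}{7} = \frac{1}{7} + \frac{2 V^{2}}{7} + \frac{8 V}{7}$)
$-136377 + F{\left(276 \right)} = -136377 + \left(\frac{1}{7} + \frac{2 \cdot 276^{2}}{7} + \frac{8}{7} \cdot 276\right) = -136377 + \left(\frac{1}{7} + \frac{2}{7} \cdot 76176 + \frac{2208}{7}\right) = -136377 + \left(\frac{1}{7} + \frac{152352}{7} + \frac{2208}{7}\right) = -136377 + \frac{154561}{7} = - \frac{800078}{7}$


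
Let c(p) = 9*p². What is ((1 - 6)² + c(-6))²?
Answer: 121801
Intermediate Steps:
((1 - 6)² + c(-6))² = ((1 - 6)² + 9*(-6)²)² = ((-5)² + 9*36)² = (25 + 324)² = 349² = 121801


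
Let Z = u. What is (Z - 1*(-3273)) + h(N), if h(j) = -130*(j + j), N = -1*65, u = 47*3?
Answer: 20314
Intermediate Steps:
u = 141
Z = 141
N = -65
h(j) = -260*j
(Z - 1*(-3273)) + h(N) = (141 - 1*(-3273)) - 260*(-65) = (141 + 3273) + 16900 = 3414 + 16900 = 20314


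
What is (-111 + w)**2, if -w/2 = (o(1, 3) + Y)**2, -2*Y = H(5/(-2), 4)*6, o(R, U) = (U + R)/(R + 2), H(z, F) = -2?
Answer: 3869089/81 ≈ 47767.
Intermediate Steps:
o(R, U) = (R + U)/(2 + R)
Y = 6 (Y = -(-1)*6 = -1/2*(-12) = 6)
w = -968/9 (w = -2*((1 + 3)/(2 + 1) + 6)**2 = -2*(4/3 + 6)**2 = -2*(22/3)**2 = -2*484/9 = -968/9 ≈ -107.56)
(-111 + w)**2 = (-111 - 968/9)**2 = (-1967/9)**2 = 3869089/81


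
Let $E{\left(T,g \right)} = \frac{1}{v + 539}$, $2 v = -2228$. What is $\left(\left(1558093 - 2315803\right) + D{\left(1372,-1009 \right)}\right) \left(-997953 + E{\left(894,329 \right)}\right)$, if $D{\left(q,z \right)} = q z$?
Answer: $\frac{1229162096324608}{575} \approx 2.1377 \cdot 10^{12}$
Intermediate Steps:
$v = -1114$ ($v = \frac{1}{2} \left(-2228\right) = -1114$)
$E{\left(T,g \right)} = - \frac{1}{575}$ ($E{\left(T,g \right)} = \frac{1}{-1114 + 539} = \frac{1}{-575} = - \frac{1}{575}$)
$\left(\left(1558093 - 2315803\right) + D{\left(1372,-1009 \right)}\right) \left(-997953 + E{\left(894,329 \right)}\right) = \left(\left(1558093 - 2315803\right) + 1372 \left(-1009\right)\right) \left(-997953 - \frac{1}{575}\right) = \left(-757710 - 1384348\right) \left(- \frac{573822976}{575}\right) = \left(-2142058\right) \left(- \frac{573822976}{575}\right) = \frac{1229162096324608}{575}$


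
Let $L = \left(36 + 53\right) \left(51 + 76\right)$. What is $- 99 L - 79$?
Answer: $-1119076$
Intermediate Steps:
$L = 11303$ ($L = 89 \cdot 127 = 11303$)
$- 99 L - 79 = \left(-99\right) 11303 - 79 = -1118997 - 79 = -1119076$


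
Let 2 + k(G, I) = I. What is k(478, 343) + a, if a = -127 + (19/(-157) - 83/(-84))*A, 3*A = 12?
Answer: 716993/3297 ≈ 217.47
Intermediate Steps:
A = 4 (A = (⅓)*12 = 4)
k(G, I) = -2 + I
a = -407284/3297 (a = -127 + (19/(-157) - 83/(-84))*4 = -127 + (19*(-1/157) - 83*(-1/84))*4 = -127 + (-19/157 + 83/84)*4 = -127 + (11435/13188)*4 = -127 + 11435/3297 = -407284/3297 ≈ -123.53)
k(478, 343) + a = (-2 + 343) - 407284/3297 = 341 - 407284/3297 = 716993/3297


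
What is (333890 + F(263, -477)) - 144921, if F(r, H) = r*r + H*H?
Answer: 485667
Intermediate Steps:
F(r, H) = H² + r² (F(r, H) = r² + H² = H² + r²)
(333890 + F(263, -477)) - 144921 = (333890 + ((-477)² + 263²)) - 144921 = (333890 + (227529 + 69169)) - 144921 = (333890 + 296698) - 144921 = 630588 - 144921 = 485667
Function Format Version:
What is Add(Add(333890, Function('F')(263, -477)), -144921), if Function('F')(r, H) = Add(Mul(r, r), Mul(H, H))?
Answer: 485667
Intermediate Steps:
Function('F')(r, H) = Add(Pow(H, 2), Pow(r, 2)) (Function('F')(r, H) = Add(Pow(r, 2), Pow(H, 2)) = Add(Pow(H, 2), Pow(r, 2)))
Add(Add(333890, Function('F')(263, -477)), -144921) = Add(Add(333890, Add(Pow(-477, 2), Pow(263, 2))), -144921) = Add(Add(333890, Add(227529, 69169)), -144921) = Add(Add(333890, 296698), -144921) = Add(630588, -144921) = 485667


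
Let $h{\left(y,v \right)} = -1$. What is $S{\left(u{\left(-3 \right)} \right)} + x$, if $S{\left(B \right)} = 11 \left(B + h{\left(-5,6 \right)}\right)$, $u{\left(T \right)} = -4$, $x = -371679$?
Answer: $-371734$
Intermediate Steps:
$S{\left(B \right)} = -11 + 11 B$ ($S{\left(B \right)} = 11 \left(B - 1\right) = 11 \left(-1 + B\right) = -11 + 11 B$)
$S{\left(u{\left(-3 \right)} \right)} + x = \left(-11 + 11 \left(-4\right)\right) - 371679 = \left(-11 - 44\right) - 371679 = -55 - 371679 = -371734$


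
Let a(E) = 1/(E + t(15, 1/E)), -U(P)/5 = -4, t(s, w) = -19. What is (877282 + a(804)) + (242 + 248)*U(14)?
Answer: 696359371/785 ≈ 8.8708e+5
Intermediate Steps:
U(P) = 20 (U(P) = -5*(-4) = 20)
a(E) = 1/(-19 + E) (a(E) = 1/(E - 19) = 1/(-19 + E))
(877282 + a(804)) + (242 + 248)*U(14) = (877282 + 1/(-19 + 804)) + (242 + 248)*20 = (877282 + 1/785) + 490*20 = (877282 + 1/785) + 9800 = 688666371/785 + 9800 = 696359371/785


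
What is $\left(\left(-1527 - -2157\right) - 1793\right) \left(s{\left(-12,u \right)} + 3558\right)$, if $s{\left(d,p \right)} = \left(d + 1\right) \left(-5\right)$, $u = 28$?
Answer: $-4201919$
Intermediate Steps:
$s{\left(d,p \right)} = -5 - 5 d$ ($s{\left(d,p \right)} = \left(1 + d\right) \left(-5\right) = -5 - 5 d$)
$\left(\left(-1527 - -2157\right) - 1793\right) \left(s{\left(-12,u \right)} + 3558\right) = \left(\left(-1527 - -2157\right) - 1793\right) \left(\left(-5 - -60\right) + 3558\right) = \left(\left(-1527 + 2157\right) - 1793\right) \left(\left(-5 + 60\right) + 3558\right) = \left(630 - 1793\right) \left(55 + 3558\right) = \left(-1163\right) 3613 = -4201919$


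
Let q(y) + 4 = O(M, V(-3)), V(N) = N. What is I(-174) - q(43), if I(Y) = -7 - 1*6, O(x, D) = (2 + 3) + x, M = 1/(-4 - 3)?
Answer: -97/7 ≈ -13.857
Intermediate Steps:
M = -⅐ (M = 1/(-7) = -⅐ ≈ -0.14286)
O(x, D) = 5 + x
I(Y) = -13 (I(Y) = -7 - 6 = -13)
q(y) = 6/7 (q(y) = -4 + (5 - ⅐) = -4 + 34/7 = 6/7)
I(-174) - q(43) = -13 - 1*6/7 = -13 - 6/7 = -97/7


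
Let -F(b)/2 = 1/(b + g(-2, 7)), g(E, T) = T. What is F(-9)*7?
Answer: 7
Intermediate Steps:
F(b) = -2/(7 + b) (F(b) = -2/(b + 7) = -2/(7 + b))
F(-9)*7 = -2/(7 - 9)*7 = -2/(-2)*7 = -2*(-½)*7 = 1*7 = 7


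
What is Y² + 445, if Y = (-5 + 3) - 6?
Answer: 509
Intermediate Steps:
Y = -8 (Y = -2 - 6 = -8)
Y² + 445 = (-8)² + 445 = 64 + 445 = 509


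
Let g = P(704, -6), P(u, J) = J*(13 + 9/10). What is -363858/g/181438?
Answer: 303215/12609941 ≈ 0.024046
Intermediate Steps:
P(u, J) = 139*J/10 (P(u, J) = J*(13 + 9*(⅒)) = J*(13 + 9/10) = J*(139/10) = 139*J/10)
g = -417/5 (g = (139/10)*(-6) = -417/5 ≈ -83.400)
-363858/g/181438 = -363858/(-417/5)/181438 = -363858*(-5/417)*(1/181438) = (606430/139)*(1/181438) = 303215/12609941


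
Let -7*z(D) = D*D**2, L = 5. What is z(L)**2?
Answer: 15625/49 ≈ 318.88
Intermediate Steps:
z(D) = -D**3/7 (z(D) = -D*D**2/7 = -D**3/7)
z(L)**2 = (-1/7*5**3)**2 = (-1/7*125)**2 = (-125/7)**2 = 15625/49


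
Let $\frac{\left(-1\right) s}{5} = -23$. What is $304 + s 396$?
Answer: $45844$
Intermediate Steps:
$s = 115$ ($s = \left(-5\right) \left(-23\right) = 115$)
$304 + s 396 = 304 + 115 \cdot 396 = 304 + 45540 = 45844$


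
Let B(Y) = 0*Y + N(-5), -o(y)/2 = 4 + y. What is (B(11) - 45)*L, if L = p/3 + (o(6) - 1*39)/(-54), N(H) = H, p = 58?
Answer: -27575/27 ≈ -1021.3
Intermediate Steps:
o(y) = -8 - 2*y (o(y) = -2*(4 + y) = -8 - 2*y)
B(Y) = -5 (B(Y) = 0*Y - 5 = 0 - 5 = -5)
L = 1103/54 (L = 58/3 + ((-8 - 2*6) - 1*39)/(-54) = 58*(⅓) + ((-8 - 12) - 39)*(-1/54) = 58/3 + (-20 - 39)*(-1/54) = 58/3 - 59*(-1/54) = 58/3 + 59/54 = 1103/54 ≈ 20.426)
(B(11) - 45)*L = (-5 - 45)*(1103/54) = -50*1103/54 = -27575/27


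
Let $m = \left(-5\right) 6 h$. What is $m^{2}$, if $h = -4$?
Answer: $14400$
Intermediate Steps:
$m = 120$ ($m = \left(-5\right) 6 \left(-4\right) = \left(-30\right) \left(-4\right) = 120$)
$m^{2} = 120^{2} = 14400$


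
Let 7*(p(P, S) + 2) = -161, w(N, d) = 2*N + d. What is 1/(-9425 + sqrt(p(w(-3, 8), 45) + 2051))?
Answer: -9425/88828599 - sqrt(2026)/88828599 ≈ -0.00010661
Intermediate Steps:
w(N, d) = d + 2*N
p(P, S) = -25 (p(P, S) = -2 + (1/7)*(-161) = -2 - 23 = -25)
1/(-9425 + sqrt(p(w(-3, 8), 45) + 2051)) = 1/(-9425 + sqrt(-25 + 2051)) = 1/(-9425 + sqrt(2026))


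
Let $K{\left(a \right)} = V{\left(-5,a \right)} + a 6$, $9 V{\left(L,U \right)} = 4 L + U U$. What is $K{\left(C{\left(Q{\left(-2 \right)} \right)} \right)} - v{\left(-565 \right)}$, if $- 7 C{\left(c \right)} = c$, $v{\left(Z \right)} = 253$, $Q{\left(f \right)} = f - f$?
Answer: $- \frac{2297}{9} \approx -255.22$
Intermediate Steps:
$Q{\left(f \right)} = 0$
$C{\left(c \right)} = - \frac{c}{7}$
$V{\left(L,U \right)} = \frac{U^{2}}{9} + \frac{4 L}{9}$ ($V{\left(L,U \right)} = \frac{4 L + U U}{9} = \frac{4 L + U^{2}}{9} = \frac{U^{2} + 4 L}{9} = \frac{U^{2}}{9} + \frac{4 L}{9}$)
$K{\left(a \right)} = - \frac{20}{9} + 6 a + \frac{a^{2}}{9}$ ($K{\left(a \right)} = \left(\frac{a^{2}}{9} + \frac{4}{9} \left(-5\right)\right) + a 6 = \left(\frac{a^{2}}{9} - \frac{20}{9}\right) + 6 a = \left(- \frac{20}{9} + \frac{a^{2}}{9}\right) + 6 a = - \frac{20}{9} + 6 a + \frac{a^{2}}{9}$)
$K{\left(C{\left(Q{\left(-2 \right)} \right)} \right)} - v{\left(-565 \right)} = \left(- \frac{20}{9} + 6 \left(\left(- \frac{1}{7}\right) 0\right) + \frac{\left(\left(- \frac{1}{7}\right) 0\right)^{2}}{9}\right) - 253 = \left(- \frac{20}{9} + 6 \cdot 0 + \frac{0^{2}}{9}\right) - 253 = \left(- \frac{20}{9} + 0 + \frac{1}{9} \cdot 0\right) - 253 = \left(- \frac{20}{9} + 0 + 0\right) - 253 = - \frac{20}{9} - 253 = - \frac{2297}{9}$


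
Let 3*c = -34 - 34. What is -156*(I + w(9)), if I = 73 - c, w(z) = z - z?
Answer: -14924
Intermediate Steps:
c = -68/3 (c = (-34 - 34)/3 = (⅓)*(-68) = -68/3 ≈ -22.667)
w(z) = 0
I = 287/3 (I = 73 - 1*(-68/3) = 73 + 68/3 = 287/3 ≈ 95.667)
-156*(I + w(9)) = -156*(287/3 + 0) = -156*287/3 = -14924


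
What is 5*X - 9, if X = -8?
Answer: -49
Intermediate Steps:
5*X - 9 = 5*(-8) - 9 = -40 - 9 = -49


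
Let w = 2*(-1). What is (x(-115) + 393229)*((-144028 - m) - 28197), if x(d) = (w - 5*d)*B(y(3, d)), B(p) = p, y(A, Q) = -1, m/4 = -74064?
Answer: 48701516336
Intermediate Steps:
m = -296256 (m = 4*(-74064) = -296256)
w = -2
x(d) = 2 + 5*d (x(d) = (-2 - 5*d)*(-1) = 2 + 5*d)
(x(-115) + 393229)*((-144028 - m) - 28197) = ((2 + 5*(-115)) + 393229)*((-144028 - 1*(-296256)) - 28197) = ((2 - 575) + 393229)*((-144028 + 296256) - 28197) = (-573 + 393229)*(152228 - 28197) = 392656*124031 = 48701516336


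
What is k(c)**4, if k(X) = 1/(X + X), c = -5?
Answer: 1/10000 ≈ 0.00010000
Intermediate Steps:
k(X) = 1/(2*X)
k(c)**4 = ((1/2)/(-5))**4 = ((1/2)*(-1/5))**4 = (-1/10)**4 = 1/10000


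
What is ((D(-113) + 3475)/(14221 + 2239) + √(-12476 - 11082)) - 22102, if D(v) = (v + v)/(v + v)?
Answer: -90948861/4115 + I*√23558 ≈ -22102.0 + 153.49*I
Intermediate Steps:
D(v) = 1 (D(v) = (2*v)/((2*v)) = (2*v)*(1/(2*v)) = 1)
((D(-113) + 3475)/(14221 + 2239) + √(-12476 - 11082)) - 22102 = ((1 + 3475)/(14221 + 2239) + √(-12476 - 11082)) - 22102 = (3476/16460 + √(-23558)) - 22102 = (3476*(1/16460) + I*√23558) - 22102 = (869/4115 + I*√23558) - 22102 = -90948861/4115 + I*√23558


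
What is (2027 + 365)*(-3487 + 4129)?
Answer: 1535664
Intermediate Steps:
(2027 + 365)*(-3487 + 4129) = 2392*642 = 1535664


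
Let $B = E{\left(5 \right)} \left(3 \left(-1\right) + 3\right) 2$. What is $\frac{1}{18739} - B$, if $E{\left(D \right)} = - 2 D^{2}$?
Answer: $\frac{1}{18739} \approx 5.3365 \cdot 10^{-5}$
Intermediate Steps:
$B = 0$ ($B = - 2 \cdot 5^{2} \left(3 \left(-1\right) + 3\right) 2 = \left(-2\right) 25 \left(-3 + 3\right) 2 = \left(-50\right) 0 \cdot 2 = 0 \cdot 2 = 0$)
$\frac{1}{18739} - B = \frac{1}{18739} - 0 = \frac{1}{18739} + 0 = \frac{1}{18739}$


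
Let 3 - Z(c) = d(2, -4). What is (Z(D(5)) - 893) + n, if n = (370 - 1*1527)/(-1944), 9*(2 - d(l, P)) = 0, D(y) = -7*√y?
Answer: -1732891/1944 ≈ -891.40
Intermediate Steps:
d(l, P) = 2 (d(l, P) = 2 - ⅑*0 = 2 + 0 = 2)
n = 1157/1944 (n = (370 - 1527)*(-1/1944) = -1157*(-1/1944) = 1157/1944 ≈ 0.59516)
Z(c) = 1 (Z(c) = 3 - 1*2 = 3 - 2 = 1)
(Z(D(5)) - 893) + n = (1 - 893) + 1157/1944 = -892 + 1157/1944 = -1732891/1944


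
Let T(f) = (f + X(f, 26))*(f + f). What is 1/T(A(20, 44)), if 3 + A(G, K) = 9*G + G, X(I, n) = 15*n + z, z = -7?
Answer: 1/228520 ≈ 4.3760e-6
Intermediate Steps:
X(I, n) = -7 + 15*n (X(I, n) = 15*n - 7 = -7 + 15*n)
A(G, K) = -3 + 10*G (A(G, K) = -3 + (9*G + G) = -3 + 10*G)
T(f) = 2*f*(383 + f) (T(f) = (f + (-7 + 15*26))*(f + f) = (f + (-7 + 390))*(2*f) = (f + 383)*(2*f) = (383 + f)*(2*f) = 2*f*(383 + f))
1/T(A(20, 44)) = 1/(2*(-3 + 10*20)*(383 + (-3 + 10*20))) = 1/(2*(-3 + 200)*(383 + (-3 + 200))) = 1/(2*197*(383 + 197)) = 1/(2*197*580) = 1/228520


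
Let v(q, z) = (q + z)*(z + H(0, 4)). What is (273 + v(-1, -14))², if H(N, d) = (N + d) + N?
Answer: 178929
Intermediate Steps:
H(N, d) = d + 2*N
v(q, z) = (4 + z)*(q + z) (v(q, z) = (q + z)*(z + (4 + 2*0)) = (q + z)*(z + (4 + 0)) = (q + z)*(z + 4) = (q + z)*(4 + z) = (4 + z)*(q + z))
(273 + v(-1, -14))² = (273 + ((-14)² + 4*(-1) + 4*(-14) - 1*(-14)))² = (273 + (196 - 4 - 56 + 14))² = (273 + 150)² = 423² = 178929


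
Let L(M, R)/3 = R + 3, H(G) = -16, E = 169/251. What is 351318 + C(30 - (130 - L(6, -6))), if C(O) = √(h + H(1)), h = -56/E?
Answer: 351318 + 2*I*√4190/13 ≈ 3.5132e+5 + 9.9585*I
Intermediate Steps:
E = 169/251 (E = 169*(1/251) = 169/251 ≈ 0.67331)
L(M, R) = 9 + 3*R (L(M, R) = 3*(R + 3) = 3*(3 + R) = 9 + 3*R)
h = -14056/169 (h = -56/169/251 = -56*251/169 = -14056/169 ≈ -83.172)
C(O) = 2*I*√4190/13 (C(O) = √(-14056/169 - 16) = √(-16760/169) = 2*I*√4190/13)
351318 + C(30 - (130 - L(6, -6))) = 351318 + 2*I*√4190/13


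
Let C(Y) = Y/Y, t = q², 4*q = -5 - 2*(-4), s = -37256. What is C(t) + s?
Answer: -37255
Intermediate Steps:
q = ¾ (q = (-5 - 2*(-4))/4 = (-5 + 8)/4 = (¼)*3 = ¾ ≈ 0.75000)
t = 9/16 (t = (¾)² = 9/16 ≈ 0.56250)
C(Y) = 1
C(t) + s = 1 - 37256 = -37255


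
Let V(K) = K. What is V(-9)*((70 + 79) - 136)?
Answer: -117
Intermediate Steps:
V(-9)*((70 + 79) - 136) = -9*((70 + 79) - 136) = -9*(149 - 136) = -9*13 = -117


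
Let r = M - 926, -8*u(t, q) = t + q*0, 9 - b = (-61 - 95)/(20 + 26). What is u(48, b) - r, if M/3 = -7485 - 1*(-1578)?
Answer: 18641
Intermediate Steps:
b = 285/23 (b = 9 - (-61 - 95)/(20 + 26) = 9 - (-156)/46 = 9 - 1*(-78/23) = 9 + 78/23 = 285/23 ≈ 12.391)
M = -17721 (M = 3*(-7485 - 1*(-1578)) = 3*(-7485 + 1578) = 3*(-5907) = -17721)
u(t, q) = -t/8 (u(t, q) = -(t + q*0)/8 = -(t + 0)/8 = -t/8)
r = -18647 (r = -17721 - 926 = -18647)
u(48, b) - r = -1/8*48 - 1*(-18647) = -6 + 18647 = 18641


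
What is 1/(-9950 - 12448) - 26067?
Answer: -583848667/22398 ≈ -26067.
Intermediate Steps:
1/(-9950 - 12448) - 26067 = 1/(-22398) - 26067 = -1/22398 - 26067 = -583848667/22398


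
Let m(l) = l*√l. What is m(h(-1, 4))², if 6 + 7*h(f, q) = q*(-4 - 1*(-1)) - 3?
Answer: -27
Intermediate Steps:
h(f, q) = -9/7 - 3*q/7 (h(f, q) = -6/7 + (q*(-4 - 1*(-1)) - 3)/7 = -6/7 + (q*(-4 + 1) - 3)/7 = -6/7 + (q*(-3) - 3)/7 = -6/7 + (-3*q - 3)/7 = -6/7 + (-3 - 3*q)/7 = -6/7 + (-3/7 - 3*q/7) = -9/7 - 3*q/7)
m(l) = l^(3/2)
m(h(-1, 4))² = ((-9/7 - 3/7*4)^(3/2))² = ((-9/7 - 12/7)^(3/2))² = ((-3)^(3/2))² = (-3*I*√3)² = -27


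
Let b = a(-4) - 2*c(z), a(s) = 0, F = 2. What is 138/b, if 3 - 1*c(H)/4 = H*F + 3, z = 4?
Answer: 69/32 ≈ 2.1563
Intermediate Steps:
c(H) = -8*H (c(H) = 12 - 4*(H*2 + 3) = 12 - 4*(2*H + 3) = 12 - 4*(3 + 2*H) = 12 + (-12 - 8*H) = -8*H)
b = 64 (b = 0 - (-16)*4 = 0 - 2*(-32) = 0 + 64 = 64)
138/b = 138/64 = 138*(1/64) = 69/32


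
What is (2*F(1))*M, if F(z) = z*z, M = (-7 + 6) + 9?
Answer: 16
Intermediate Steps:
M = 8 (M = -1 + 9 = 8)
F(z) = z**2
(2*F(1))*M = (2*1**2)*8 = (2*1)*8 = 2*8 = 16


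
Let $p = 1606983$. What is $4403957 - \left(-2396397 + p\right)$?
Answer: $5193371$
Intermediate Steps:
$4403957 - \left(-2396397 + p\right) = 4403957 - \left(-2396397 + 1606983\right) = 4403957 - -789414 = 4403957 + 789414 = 5193371$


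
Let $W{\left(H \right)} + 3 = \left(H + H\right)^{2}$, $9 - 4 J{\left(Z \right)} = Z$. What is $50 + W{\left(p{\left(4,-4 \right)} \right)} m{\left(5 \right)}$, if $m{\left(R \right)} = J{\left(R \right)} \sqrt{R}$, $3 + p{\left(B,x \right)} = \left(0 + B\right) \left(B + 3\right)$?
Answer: $50 + 2497 \sqrt{5} \approx 5633.5$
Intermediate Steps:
$J{\left(Z \right)} = \frac{9}{4} - \frac{Z}{4}$
$p{\left(B,x \right)} = -3 + B \left(3 + B\right)$ ($p{\left(B,x \right)} = -3 + \left(0 + B\right) \left(B + 3\right) = -3 + B \left(3 + B\right)$)
$W{\left(H \right)} = -3 + 4 H^{2}$ ($W{\left(H \right)} = -3 + \left(H + H\right)^{2} = -3 + \left(2 H\right)^{2} = -3 + 4 H^{2}$)
$m{\left(R \right)} = \sqrt{R} \left(\frac{9}{4} - \frac{R}{4}\right)$ ($m{\left(R \right)} = \left(\frac{9}{4} - \frac{R}{4}\right) \sqrt{R} = \sqrt{R} \left(\frac{9}{4} - \frac{R}{4}\right)$)
$50 + W{\left(p{\left(4,-4 \right)} \right)} m{\left(5 \right)} = 50 + \left(-3 + 4 \left(-3 + 4^{2} + 3 \cdot 4\right)^{2}\right) \frac{\sqrt{5} \left(9 - 5\right)}{4} = 50 + \left(-3 + 4 \left(-3 + 16 + 12\right)^{2}\right) \frac{\sqrt{5} \left(9 - 5\right)}{4} = 50 + \left(-3 + 4 \cdot 25^{2}\right) \frac{1}{4} \sqrt{5} \cdot 4 = 50 + \left(-3 + 4 \cdot 625\right) \sqrt{5} = 50 + \left(-3 + 2500\right) \sqrt{5} = 50 + 2497 \sqrt{5}$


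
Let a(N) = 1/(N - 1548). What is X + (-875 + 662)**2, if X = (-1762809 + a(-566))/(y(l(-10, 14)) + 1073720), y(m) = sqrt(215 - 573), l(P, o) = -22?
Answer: 27642070347858010897/609294246583603 + 3726578227*I*sqrt(358)/2437176986334412 ≈ 45367.0 + 2.8931e-5*I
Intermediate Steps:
a(N) = 1/(-1548 + N)
y(m) = I*sqrt(358) (y(m) = sqrt(-358) = I*sqrt(358))
X = -3726578227/(2114*(1073720 + I*sqrt(358))) (X = (-1762809 + 1/(-1548 - 566))/(I*sqrt(358) + 1073720) = (-1762809 + 1/(-2114))/(1073720 + I*sqrt(358)) = (-1762809 - 1/2114)/(1073720 + I*sqrt(358)) = -3726578227/(2114*(1073720 + I*sqrt(358))) ≈ -1.6418 + 2.8931e-5*I)
X + (-875 + 662)**2 = (-1000325393473610/609294246583603 + 3726578227*I*sqrt(358)/2437176986334412) + (-875 + 662)**2 = (-1000325393473610/609294246583603 + 3726578227*I*sqrt(358)/2437176986334412) + (-213)**2 = (-1000325393473610/609294246583603 + 3726578227*I*sqrt(358)/2437176986334412) + 45369 = 27642070347858010897/609294246583603 + 3726578227*I*sqrt(358)/2437176986334412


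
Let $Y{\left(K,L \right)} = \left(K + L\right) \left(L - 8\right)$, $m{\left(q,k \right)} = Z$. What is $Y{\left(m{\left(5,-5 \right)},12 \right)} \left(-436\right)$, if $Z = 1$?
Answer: $-22672$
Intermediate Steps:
$m{\left(q,k \right)} = 1$
$Y{\left(K,L \right)} = \left(-8 + L\right) \left(K + L\right)$ ($Y{\left(K,L \right)} = \left(K + L\right) \left(-8 + L\right) = \left(-8 + L\right) \left(K + L\right)$)
$Y{\left(m{\left(5,-5 \right)},12 \right)} \left(-436\right) = \left(12^{2} - 8 - 96 + 1 \cdot 12\right) \left(-436\right) = \left(144 - 8 - 96 + 12\right) \left(-436\right) = 52 \left(-436\right) = -22672$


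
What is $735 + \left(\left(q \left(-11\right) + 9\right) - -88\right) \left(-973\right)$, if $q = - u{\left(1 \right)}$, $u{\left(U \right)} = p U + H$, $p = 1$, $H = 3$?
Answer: $-136458$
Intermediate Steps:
$u{\left(U \right)} = 3 + U$ ($u{\left(U \right)} = 1 U + 3 = U + 3 = 3 + U$)
$q = -4$ ($q = - (3 + 1) = \left(-1\right) 4 = -4$)
$735 + \left(\left(q \left(-11\right) + 9\right) - -88\right) \left(-973\right) = 735 + \left(\left(\left(-4\right) \left(-11\right) + 9\right) - -88\right) \left(-973\right) = 735 + \left(\left(44 + 9\right) + 88\right) \left(-973\right) = 735 + \left(53 + 88\right) \left(-973\right) = 735 + 141 \left(-973\right) = 735 - 137193 = -136458$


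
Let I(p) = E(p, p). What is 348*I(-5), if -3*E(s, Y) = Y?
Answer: 580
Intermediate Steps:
E(s, Y) = -Y/3
I(p) = -p/3
348*I(-5) = 348*(-1/3*(-5)) = 348*(5/3) = 580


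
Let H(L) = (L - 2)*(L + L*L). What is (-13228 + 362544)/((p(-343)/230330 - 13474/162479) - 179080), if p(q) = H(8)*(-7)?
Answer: -3268181988365030/1675463890594629 ≈ -1.9506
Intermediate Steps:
H(L) = (-2 + L)*(L + L²)
p(q) = -3024 (p(q) = (8*(-2 + 8² - 1*8))*(-7) = (8*(-2 + 64 - 8))*(-7) = (8*54)*(-7) = 432*(-7) = -3024)
(-13228 + 362544)/((p(-343)/230330 - 13474/162479) - 179080) = (-13228 + 362544)/((-3024/230330 - 13474/162479) - 179080) = 349316/((-3024*1/230330 - 13474*1/162479) - 179080) = 349316/((-1512/115165 - 13474/162479) - 179080) = 349316/(-1797401458/18711894035 - 179080) = 349316/(-3350927781189258/18711894035) = 349316*(-18711894035/3350927781189258) = -3268181988365030/1675463890594629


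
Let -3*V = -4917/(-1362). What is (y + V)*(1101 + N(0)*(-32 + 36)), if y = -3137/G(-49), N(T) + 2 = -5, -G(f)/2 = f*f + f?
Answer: -204899007/355936 ≈ -575.66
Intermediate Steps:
G(f) = -2*f - 2*f² (G(f) = -2*(f*f + f) = -2*(f² + f) = -2*(f + f²) = -2*f - 2*f²)
N(T) = -7 (N(T) = -2 - 5 = -7)
y = 3137/4704 (y = -3137*1/(98*(1 - 49)) = -3137/((-2*(-49)*(-48))) = -3137/(-4704) = -3137*(-1/4704) = 3137/4704 ≈ 0.66688)
V = -1639/1362 (V = -(-1639)/(-1362) = -(-1639)*(-1)/1362 = -⅓*1639/454 = -1639/1362 ≈ -1.2034)
(y + V)*(1101 + N(0)*(-32 + 36)) = (3137/4704 - 1639/1362)*(1101 - 7*(-32 + 36)) = -190959*(1101 - 7*4)/355936 = -190959*(1101 - 28)/355936 = -190959/355936*1073 = -204899007/355936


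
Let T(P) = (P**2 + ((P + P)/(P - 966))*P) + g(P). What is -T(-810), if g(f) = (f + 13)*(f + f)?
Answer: -144041085/74 ≈ -1.9465e+6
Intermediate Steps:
g(f) = 2*f*(13 + f) (g(f) = (13 + f)*(2*f) = 2*f*(13 + f))
T(P) = P**2 + 2*P*(13 + P) + 2*P**2/(-966 + P) (T(P) = (P**2 + ((P + P)/(P - 966))*P) + 2*P*(13 + P) = (P**2 + ((2*P)/(-966 + P))*P) + 2*P*(13 + P) = (P**2 + (2*P/(-966 + P))*P) + 2*P*(13 + P) = (P**2 + 2*P**2/(-966 + P)) + 2*P*(13 + P) = P**2 + 2*P*(13 + P) + 2*P**2/(-966 + P))
-T(-810) = -(-810)*(-25116 - 2870*(-810) + 3*(-810)**2)/(-966 - 810) = -(-810)*(-25116 + 2324700 + 3*656100)/(-1776) = -(-810)*(-1)*(-25116 + 2324700 + 1968300)/1776 = -(-810)*(-1)*4267884/1776 = -1*144041085/74 = -144041085/74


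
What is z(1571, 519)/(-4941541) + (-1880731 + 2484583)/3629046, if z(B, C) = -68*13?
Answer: 497861248766/2988846599981 ≈ 0.16657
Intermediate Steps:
z(B, C) = -884
z(1571, 519)/(-4941541) + (-1880731 + 2484583)/3629046 = -884/(-4941541) + (-1880731 + 2484583)/3629046 = -884*(-1/4941541) + 603852*(1/3629046) = 884/4941541 + 100642/604841 = 497861248766/2988846599981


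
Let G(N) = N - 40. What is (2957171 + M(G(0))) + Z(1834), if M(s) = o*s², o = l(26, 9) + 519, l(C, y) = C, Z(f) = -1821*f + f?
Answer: 491291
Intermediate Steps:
Z(f) = -1820*f
G(N) = -40 + N
o = 545 (o = 26 + 519 = 545)
M(s) = 545*s²
(2957171 + M(G(0))) + Z(1834) = (2957171 + 545*(-40 + 0)²) - 1820*1834 = (2957171 + 545*(-40)²) - 3337880 = (2957171 + 545*1600) - 3337880 = (2957171 + 872000) - 3337880 = 3829171 - 3337880 = 491291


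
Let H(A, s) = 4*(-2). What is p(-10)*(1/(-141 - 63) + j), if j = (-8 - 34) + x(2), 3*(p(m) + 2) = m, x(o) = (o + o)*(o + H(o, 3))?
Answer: 53860/153 ≈ 352.03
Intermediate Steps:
H(A, s) = -8
x(o) = 2*o*(-8 + o) (x(o) = (o + o)*(o - 8) = (2*o)*(-8 + o) = 2*o*(-8 + o))
p(m) = -2 + m/3
j = -66 (j = (-8 - 34) + 2*2*(-8 + 2) = -42 + 2*2*(-6) = -42 - 24 = -66)
p(-10)*(1/(-141 - 63) + j) = (-2 + (1/3)*(-10))*(1/(-141 - 63) - 66) = (-2 - 10/3)*(1/(-204) - 66) = -16*(-1/204 - 66)/3 = -16/3*(-13465/204) = 53860/153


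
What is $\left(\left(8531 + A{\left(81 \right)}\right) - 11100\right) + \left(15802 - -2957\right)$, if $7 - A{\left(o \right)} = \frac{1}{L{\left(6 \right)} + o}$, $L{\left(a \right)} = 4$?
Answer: $\frac{1376744}{85} \approx 16197.0$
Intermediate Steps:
$A{\left(o \right)} = 7 - \frac{1}{4 + o}$
$\left(\left(8531 + A{\left(81 \right)}\right) - 11100\right) + \left(15802 - -2957\right) = \left(\left(8531 + \frac{27 + 7 \cdot 81}{4 + 81}\right) - 11100\right) + \left(15802 - -2957\right) = \left(\left(8531 + \frac{27 + 567}{85}\right) - 11100\right) + \left(15802 + 2957\right) = \left(\left(8531 + \frac{1}{85} \cdot 594\right) - 11100\right) + 18759 = \left(\left(8531 + \frac{594}{85}\right) - 11100\right) + 18759 = \left(\frac{725729}{85} - 11100\right) + 18759 = - \frac{217771}{85} + 18759 = \frac{1376744}{85}$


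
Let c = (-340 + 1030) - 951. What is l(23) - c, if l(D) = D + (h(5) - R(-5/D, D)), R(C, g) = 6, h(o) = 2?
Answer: 280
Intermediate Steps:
l(D) = -4 + D (l(D) = D + (2 - 1*6) = D + (2 - 6) = D - 4 = -4 + D)
c = -261 (c = 690 - 951 = -261)
l(23) - c = (-4 + 23) - 1*(-261) = 19 + 261 = 280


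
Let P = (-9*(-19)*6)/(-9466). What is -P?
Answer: 513/4733 ≈ 0.10839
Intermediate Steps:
P = -513/4733 (P = (171*6)*(-1/9466) = 1026*(-1/9466) = -513/4733 ≈ -0.10839)
-P = -1*(-513/4733) = 513/4733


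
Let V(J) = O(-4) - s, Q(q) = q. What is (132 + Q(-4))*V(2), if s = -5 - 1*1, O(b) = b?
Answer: 256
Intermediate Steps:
s = -6 (s = -5 - 1 = -6)
V(J) = 2 (V(J) = -4 - 1*(-6) = -4 + 6 = 2)
(132 + Q(-4))*V(2) = (132 - 4)*2 = 128*2 = 256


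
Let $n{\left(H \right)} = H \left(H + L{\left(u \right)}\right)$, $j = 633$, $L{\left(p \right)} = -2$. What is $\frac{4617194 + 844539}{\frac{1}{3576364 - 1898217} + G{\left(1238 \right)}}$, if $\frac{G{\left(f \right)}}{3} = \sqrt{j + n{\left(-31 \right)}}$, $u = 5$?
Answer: $- \frac{223550996311}{1023714811663135} + \frac{6752725808513682906 \sqrt{46}}{1023714811663135} \approx 44738.0$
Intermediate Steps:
$n{\left(H \right)} = H \left(-2 + H\right)$ ($n{\left(H \right)} = H \left(H - 2\right) = H \left(-2 + H\right)$)
$G{\left(f \right)} = 18 \sqrt{46}$ ($G{\left(f \right)} = 3 \sqrt{633 - 31 \left(-2 - 31\right)} = 3 \sqrt{633 - -1023} = 3 \sqrt{633 + 1023} = 3 \sqrt{1656} = 3 \cdot 6 \sqrt{46} = 18 \sqrt{46}$)
$\frac{4617194 + 844539}{\frac{1}{3576364 - 1898217} + G{\left(1238 \right)}} = \frac{4617194 + 844539}{\frac{1}{3576364 - 1898217} + 18 \sqrt{46}} = \frac{5461733}{\frac{1}{1678147} + 18 \sqrt{46}}$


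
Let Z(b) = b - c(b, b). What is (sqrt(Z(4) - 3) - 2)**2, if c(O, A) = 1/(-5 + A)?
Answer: (2 - sqrt(2))**2 ≈ 0.34315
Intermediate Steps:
Z(b) = b - 1/(-5 + b)
(sqrt(Z(4) - 3) - 2)**2 = (sqrt((-1 + 4*(-5 + 4))/(-5 + 4) - 3) - 2)**2 = (sqrt((-1 + 4*(-1))/(-1) - 3) - 2)**2 = (sqrt(-(-1 - 4) - 3) - 2)**2 = (sqrt(-1*(-5) - 3) - 2)**2 = (sqrt(5 - 3) - 2)**2 = (sqrt(2) - 2)**2 = (-2 + sqrt(2))**2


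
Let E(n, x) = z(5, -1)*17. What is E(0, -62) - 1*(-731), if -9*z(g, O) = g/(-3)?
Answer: 19822/27 ≈ 734.15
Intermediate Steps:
z(g, O) = g/27 (z(g, O) = -g/(9*(-3)) = -g*(-1)/(9*3) = -(-1)*g/27 = g/27)
E(n, x) = 85/27 (E(n, x) = ((1/27)*5)*17 = (5/27)*17 = 85/27)
E(0, -62) - 1*(-731) = 85/27 - 1*(-731) = 85/27 + 731 = 19822/27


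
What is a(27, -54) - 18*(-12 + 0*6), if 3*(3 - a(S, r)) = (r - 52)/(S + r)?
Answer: 17633/81 ≈ 217.69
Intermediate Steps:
a(S, r) = 3 - (-52 + r)/(3*(S + r)) (a(S, r) = 3 - (r - 52)/(3*(S + r)) = 3 - (-52 + r)/(3*(S + r)))
a(27, -54) - 18*(-12 + 0*6) = (52 + 8*(-54) + 9*27)/(3*(27 - 54)) - 18*(-12 + 0*6) = (⅓)*(52 - 432 + 243)/(-27) - 18*(-12 + 0) = (⅓)*(-1/27)*(-137) - 18*(-12) = 137/81 + 216 = 17633/81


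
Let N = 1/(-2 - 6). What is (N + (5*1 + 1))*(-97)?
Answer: -4559/8 ≈ -569.88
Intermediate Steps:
N = -⅛ (N = 1/(-8) = -⅛ ≈ -0.12500)
(N + (5*1 + 1))*(-97) = (-⅛ + (5*1 + 1))*(-97) = (-⅛ + (5 + 1))*(-97) = (-⅛ + 6)*(-97) = (47/8)*(-97) = -4559/8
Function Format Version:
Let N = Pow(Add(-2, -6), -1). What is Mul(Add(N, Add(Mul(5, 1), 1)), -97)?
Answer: Rational(-4559, 8) ≈ -569.88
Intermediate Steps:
N = Rational(-1, 8) (N = Pow(-8, -1) = Rational(-1, 8) ≈ -0.12500)
Mul(Add(N, Add(Mul(5, 1), 1)), -97) = Mul(Add(Rational(-1, 8), Add(Mul(5, 1), 1)), -97) = Mul(Add(Rational(-1, 8), Add(5, 1)), -97) = Mul(Add(Rational(-1, 8), 6), -97) = Mul(Rational(47, 8), -97) = Rational(-4559, 8)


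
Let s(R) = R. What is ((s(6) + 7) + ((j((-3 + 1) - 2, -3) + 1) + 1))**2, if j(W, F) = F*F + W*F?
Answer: 1296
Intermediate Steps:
j(W, F) = F**2 + F*W
((s(6) + 7) + ((j((-3 + 1) - 2, -3) + 1) + 1))**2 = ((6 + 7) + ((-3*(-3 + ((-3 + 1) - 2)) + 1) + 1))**2 = (13 + ((-3*(-3 + (-2 - 2)) + 1) + 1))**2 = (13 + ((-3*(-3 - 4) + 1) + 1))**2 = (13 + ((-3*(-7) + 1) + 1))**2 = (13 + ((21 + 1) + 1))**2 = (13 + (22 + 1))**2 = (13 + 23)**2 = 36**2 = 1296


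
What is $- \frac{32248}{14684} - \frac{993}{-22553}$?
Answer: $- \frac{178176983}{82792063} \approx -2.1521$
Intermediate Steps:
$- \frac{32248}{14684} - \frac{993}{-22553} = \left(-32248\right) \frac{1}{14684} - - \frac{993}{22553} = - \frac{8062}{3671} + \frac{993}{22553} = - \frac{178176983}{82792063}$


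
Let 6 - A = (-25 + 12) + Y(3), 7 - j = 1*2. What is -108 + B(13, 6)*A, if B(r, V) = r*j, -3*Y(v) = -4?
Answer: 3121/3 ≈ 1040.3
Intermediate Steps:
j = 5 (j = 7 - 2 = 5)
Y(v) = 4/3 (Y(v) = -⅓*(-4) = 4/3)
B(r, V) = 5*r (B(r, V) = r*5 = 5*r)
A = 53/3 (A = 6 - ((-25 + 12) + 4/3) = 6 - (-13 + 4/3) = 6 - 1*(-35/3) = 6 + 35/3 = 53/3 ≈ 17.667)
-108 + B(13, 6)*A = -108 + (5*13)*(53/3) = -108 + 65*(53/3) = -108 + 3445/3 = 3121/3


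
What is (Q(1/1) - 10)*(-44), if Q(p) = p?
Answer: 396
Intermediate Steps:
(Q(1/1) - 10)*(-44) = (1/1 - 10)*(-44) = (1 - 10)*(-44) = -9*(-44) = 396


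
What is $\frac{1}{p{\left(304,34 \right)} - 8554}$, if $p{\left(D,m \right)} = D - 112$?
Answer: $- \frac{1}{8362} \approx -0.00011959$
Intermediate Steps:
$p{\left(D,m \right)} = -112 + D$ ($p{\left(D,m \right)} = D - 112 = -112 + D$)
$\frac{1}{p{\left(304,34 \right)} - 8554} = \frac{1}{\left(-112 + 304\right) - 8554} = \frac{1}{192 - 8554} = \frac{1}{-8362} = - \frac{1}{8362}$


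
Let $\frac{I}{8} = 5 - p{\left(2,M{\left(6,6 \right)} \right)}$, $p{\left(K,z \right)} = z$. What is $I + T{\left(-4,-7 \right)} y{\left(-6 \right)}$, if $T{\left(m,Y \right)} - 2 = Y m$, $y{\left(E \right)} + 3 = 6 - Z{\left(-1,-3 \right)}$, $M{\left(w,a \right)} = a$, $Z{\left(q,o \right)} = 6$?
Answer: $-98$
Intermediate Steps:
$y{\left(E \right)} = -3$ ($y{\left(E \right)} = -3 + \left(6 - 6\right) = -3 + 0 = -3$)
$I = -8$ ($I = 8 \left(5 - 6\right) = 8 \left(-1\right) = -8$)
$T{\left(m,Y \right)} = 2 + Y m$
$I + T{\left(-4,-7 \right)} y{\left(-6 \right)} = -8 + \left(2 - -28\right) \left(-3\right) = -8 + \left(2 + 28\right) \left(-3\right) = -8 + 30 \left(-3\right) = -8 - 90 = -98$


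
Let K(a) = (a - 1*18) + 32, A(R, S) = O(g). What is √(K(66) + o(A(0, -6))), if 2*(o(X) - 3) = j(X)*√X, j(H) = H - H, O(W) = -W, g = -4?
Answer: √83 ≈ 9.1104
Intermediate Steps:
A(R, S) = 4 (A(R, S) = -1*(-4) = 4)
j(H) = 0
K(a) = 14 + a (K(a) = (a - 18) + 32 = (-18 + a) + 32 = 14 + a)
o(X) = 3 (o(X) = 3 + (0*√X)/2 = 3 + (½)*0 = 3 + 0 = 3)
√(K(66) + o(A(0, -6))) = √((14 + 66) + 3) = √(80 + 3) = √83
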